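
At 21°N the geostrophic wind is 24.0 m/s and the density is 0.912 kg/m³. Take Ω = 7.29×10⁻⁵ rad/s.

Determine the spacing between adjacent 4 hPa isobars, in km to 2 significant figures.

350 km

Coriolis parameter at 21°N:
f = 2Ω sin φ = 2 × 7.29×10⁻⁵ × sin 21° = 5.23×10⁻⁵ s⁻¹
Geostrophic balance rearranged: |∂P/∂n| = f ρ V_g
|∂P/∂n| = 5.23×10⁻⁵ × 0.912 × 24.0 = 1.14×10⁻³ Pa/m
Isobar spacing: Δn = ΔP/|∂P/∂n| = 400 Pa / 1.14×10⁻³ Pa/m = 349758 m ≈ 350 km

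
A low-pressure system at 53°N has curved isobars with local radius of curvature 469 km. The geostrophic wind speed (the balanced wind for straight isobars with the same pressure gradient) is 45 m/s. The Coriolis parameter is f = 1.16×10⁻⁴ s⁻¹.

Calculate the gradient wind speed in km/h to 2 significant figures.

110 km/h

Around a low, centrifugal force acts outward with Coriolis, so pressure-gradient force balances both:
(1/ρ)|∂P/∂n| = fV + V²/R  →  V² + fR·V − fR·V_g = 0
With fR = 1.16×10⁻⁴ × 469×10³ m = 54.4 m/s:
V = [−fR + √((fR)² + 4 fR V_g)]/2 = [−54.4 + √(54.4² + 4×54.4×45)]/2 = 29.3 m/s
Subgeostrophic (V < V_g = 45 m/s), as expected around a low.
Converting: 29.3 m/s × 3.6 = 110 km/h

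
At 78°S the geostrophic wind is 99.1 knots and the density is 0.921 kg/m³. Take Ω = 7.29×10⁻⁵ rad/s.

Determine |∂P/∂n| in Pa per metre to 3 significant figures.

Coriolis parameter at 78°S:
f = 2Ω sin φ = 2 × 7.29×10⁻⁵ × sin 78° = 1.43×10⁻⁴ s⁻¹
Wind speed in SI: 99.1 knots = 51.0 m/s
Geostrophic balance rearranged: |∂P/∂n| = f ρ V_g
|∂P/∂n| = 1.43×10⁻⁴ × 0.921 × 51.0 = 6.70×10⁻³ Pa/m

6.70×10⁻³ Pa/m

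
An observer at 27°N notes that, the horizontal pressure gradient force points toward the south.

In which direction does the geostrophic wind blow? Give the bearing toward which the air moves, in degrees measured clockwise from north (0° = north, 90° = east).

The pressure-gradient force points toward the south (bearing 180°).
Geostrophic balance: in the Northern Hemisphere the Coriolis force deflects motion to the right, so the geostrophic wind blows 90° to the right of the pressure-gradient force (low pressure on the left).
Rotating 180° by 90° clockwise gives 270° — the wind blows toward the west.

270°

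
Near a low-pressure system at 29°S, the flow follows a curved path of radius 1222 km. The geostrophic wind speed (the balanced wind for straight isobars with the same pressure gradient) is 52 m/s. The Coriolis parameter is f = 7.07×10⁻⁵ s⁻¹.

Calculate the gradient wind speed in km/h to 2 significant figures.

Around a low, centrifugal force acts outward with Coriolis, so pressure-gradient force balances both:
(1/ρ)|∂P/∂n| = fV + V²/R  →  V² + fR·V − fR·V_g = 0
With fR = 7.07×10⁻⁵ × 1222×10³ m = 86.4 m/s:
V = [−fR + √((fR)² + 4 fR V_g)]/2 = [−86.4 + √(86.4² + 4×86.4×52)]/2 = 36.5 m/s
Subgeostrophic (V < V_g = 52 m/s), as expected around a low.
Converting: 36.5 m/s × 3.6 = 130 km/h

130 km/h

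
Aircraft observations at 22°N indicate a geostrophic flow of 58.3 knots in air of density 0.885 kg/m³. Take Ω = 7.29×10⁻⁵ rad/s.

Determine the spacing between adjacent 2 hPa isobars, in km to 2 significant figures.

140 km

Coriolis parameter at 22°N:
f = 2Ω sin φ = 2 × 7.29×10⁻⁵ × sin 22° = 5.46×10⁻⁵ s⁻¹
Wind speed in SI: 58.3 knots = 30.0 m/s
Geostrophic balance rearranged: |∂P/∂n| = f ρ V_g
|∂P/∂n| = 5.46×10⁻⁵ × 0.885 × 30.0 = 1.45×10⁻³ Pa/m
Isobar spacing: Δn = ΔP/|∂P/∂n| = 200 Pa / 1.45×10⁻³ Pa/m = 137958 m ≈ 140 km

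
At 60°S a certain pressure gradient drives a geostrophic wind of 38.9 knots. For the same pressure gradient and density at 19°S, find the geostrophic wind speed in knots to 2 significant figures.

With the same pressure gradient and density, V_g ∝ 1/f ∝ 1/sin φ.
V₂ = V₁ · sin φ₁ / sin φ₂ = 38.9 × sin 60° / sin 19°
V₂ = 38.9 × 0.8660/0.3256 = 100 knots

100 knots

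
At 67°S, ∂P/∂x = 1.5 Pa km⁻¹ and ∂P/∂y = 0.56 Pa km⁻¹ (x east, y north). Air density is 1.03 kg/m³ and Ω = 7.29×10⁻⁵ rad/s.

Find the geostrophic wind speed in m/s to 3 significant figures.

11.6 m/s

Coriolis parameter at 67°S:
f = 2Ω sin φ = 2 × 7.29×10⁻⁵ × sin 67° = 1.34×10⁻⁴ s⁻¹
In the Southern Hemisphere f is negative: f = −1.34×10⁻⁴ s⁻¹.
Component geostrophic relations (x east, y north):
u_g = −(1/(fρ)) ∂P/∂y,  v_g = (1/(fρ)) ∂P/∂x
u_g = −(0.56×10⁻³)/(−1.34×10⁻⁴ × 1.03) = 4.05 m/s;  v_g = (1.5×10⁻³)/(−1.34×10⁻⁴ × 1.03) = −10.9 m/s
|V_g| = √(u_g² + v_g²) = 11.6 m/s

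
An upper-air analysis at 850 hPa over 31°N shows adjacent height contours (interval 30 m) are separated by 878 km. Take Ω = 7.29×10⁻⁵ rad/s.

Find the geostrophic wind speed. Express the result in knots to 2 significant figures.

8.7 knots

Coriolis parameter at 31°N:
f = 2Ω sin φ = 2 × 7.29×10⁻⁵ × sin 31° = 7.51×10⁻⁵ s⁻¹
Height gradient: |∂Z/∂n| = 30 m / 878000 m = 3.42×10⁻⁵
On a pressure surface, geostrophic balance gives V_g = (g/f)|∂Z/∂n|:
V_g = 9.81 × 3.42×10⁻⁵ / 7.51×10⁻⁵ = 4.46 m/s
Converting: 4.46 m/s × 1.944 = 8.7 knots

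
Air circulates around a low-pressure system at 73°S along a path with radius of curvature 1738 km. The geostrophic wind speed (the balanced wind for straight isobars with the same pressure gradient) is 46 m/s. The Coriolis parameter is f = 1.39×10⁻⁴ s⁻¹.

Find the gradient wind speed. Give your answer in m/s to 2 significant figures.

40 m/s

Around a low, centrifugal force acts outward with Coriolis, so pressure-gradient force balances both:
(1/ρ)|∂P/∂n| = fV + V²/R  →  V² + fR·V − fR·V_g = 0
With fR = 1.39×10⁻⁴ × 1738×10³ m = 242 m/s:
V = [−fR + √((fR)² + 4 fR V_g)]/2 = [−242 + √(242² + 4×242×46)]/2 = 39.5 m/s
Subgeostrophic (V < V_g = 46 m/s), as expected around a low.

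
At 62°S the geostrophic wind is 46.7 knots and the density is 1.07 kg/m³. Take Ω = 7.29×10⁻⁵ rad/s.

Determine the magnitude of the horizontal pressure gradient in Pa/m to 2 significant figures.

3.3×10⁻³ Pa/m

Coriolis parameter at 62°S:
f = 2Ω sin φ = 2 × 7.29×10⁻⁵ × sin 62° = 1.29×10⁻⁴ s⁻¹
Wind speed in SI: 46.7 knots = 24.0 m/s
Geostrophic balance rearranged: |∂P/∂n| = f ρ V_g
|∂P/∂n| = 1.29×10⁻⁴ × 1.07 × 24.0 = 3.31×10⁻³ Pa/m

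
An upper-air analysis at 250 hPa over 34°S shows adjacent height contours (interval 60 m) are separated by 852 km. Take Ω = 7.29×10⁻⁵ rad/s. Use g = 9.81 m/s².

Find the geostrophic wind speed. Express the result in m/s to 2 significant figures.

Coriolis parameter at 34°S:
f = 2Ω sin φ = 2 × 7.29×10⁻⁵ × sin 34° = 8.15×10⁻⁵ s⁻¹
Height gradient: |∂Z/∂n| = 60 m / 852000 m = 7.04×10⁻⁵
On a pressure surface, geostrophic balance gives V_g = (g/f)|∂Z/∂n|:
V_g = 9.81 × 7.04×10⁻⁵ / 8.15×10⁻⁵ = 8.47 m/s

8.5 m/s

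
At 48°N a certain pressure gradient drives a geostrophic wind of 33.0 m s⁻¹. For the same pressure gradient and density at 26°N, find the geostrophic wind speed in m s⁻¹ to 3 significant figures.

55.9 m s⁻¹

With the same pressure gradient and density, V_g ∝ 1/f ∝ 1/sin φ.
V₂ = V₁ · sin φ₁ / sin φ₂ = 33.0 × sin 48° / sin 26°
V₂ = 33.0 × 0.7431/0.4384 = 55.9 m s⁻¹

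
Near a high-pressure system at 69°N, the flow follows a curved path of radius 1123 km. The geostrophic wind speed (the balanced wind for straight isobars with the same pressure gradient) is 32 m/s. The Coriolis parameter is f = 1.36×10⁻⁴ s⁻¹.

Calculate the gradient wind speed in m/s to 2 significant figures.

Around a high, pressure-gradient force acts outward with centrifugal, so Coriolis balances both:
fV = (1/ρ)|∂P/∂n| + V²/R  →  V² − fR·V + fR·V_g = 0
With fR = 1.36×10⁻⁴ × 1123×10³ m = 153 m/s:
V = [fR − √((fR)² − 4 fR V_g)]/2 = [153 − √(153² − 4×153×32)]/2 = 45.6 m/s
Supergeostrophic (V > V_g = 32 m/s), as expected around a high.

46 m/s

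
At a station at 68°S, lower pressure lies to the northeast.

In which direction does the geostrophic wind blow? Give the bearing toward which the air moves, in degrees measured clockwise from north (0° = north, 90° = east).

The pressure-gradient force points toward the northeast (bearing 045°).
Geostrophic balance: in the Southern Hemisphere the Coriolis force deflects motion to the left, so the geostrophic wind blows 90° to the left of the pressure-gradient force (low pressure on the right).
Rotating 045° by 90° counterclockwise gives 315° — the wind blows toward the northwest.

315°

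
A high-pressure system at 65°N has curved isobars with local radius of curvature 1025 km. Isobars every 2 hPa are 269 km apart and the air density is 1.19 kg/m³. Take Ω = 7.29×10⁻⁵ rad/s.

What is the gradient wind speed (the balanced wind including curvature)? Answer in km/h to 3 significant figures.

17.7 km/h

Coriolis parameter at 65°N:
f = 2Ω sin φ = 2 × 7.29×10⁻⁵ × sin 65° = 1.32×10⁻⁴ s⁻¹
Pressure gradient: |∂P/∂n| = 200 Pa / 269000 m = 7.43×10⁻⁴ Pa/m
Geostrophic speed: V_g = |∂P/∂n|/(fρ) = 7.43×10⁻⁴/(1.32×10⁻⁴ × 1.19) = 4.73 m/s
Around a high, pressure-gradient force acts outward with centrifugal, so Coriolis balances both:
fV = (1/ρ)|∂P/∂n| + V²/R  →  V² − fR·V + fR·V_g = 0
With fR = 1.32×10⁻⁴ × 1025×10³ m = 135 m/s:
V = [fR − √((fR)² − 4 fR V_g)]/2 = [135 − √(135² − 4×135×4.73)]/2 = 4.91 m/s
Supergeostrophic (V > V_g = 4.73 m/s), as expected around a high.
Converting: 4.91 m/s × 3.6 = 17.7 km/h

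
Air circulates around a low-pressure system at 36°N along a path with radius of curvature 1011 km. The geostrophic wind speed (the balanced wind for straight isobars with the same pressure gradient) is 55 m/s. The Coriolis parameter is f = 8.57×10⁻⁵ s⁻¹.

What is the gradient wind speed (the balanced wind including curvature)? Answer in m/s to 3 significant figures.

Around a low, centrifugal force acts outward with Coriolis, so pressure-gradient force balances both:
(1/ρ)|∂P/∂n| = fV + V²/R  →  V² + fR·V − fR·V_g = 0
With fR = 8.57×10⁻⁵ × 1011×10³ m = 86.6 m/s:
V = [−fR + √((fR)² + 4 fR V_g)]/2 = [−86.6 + √(86.6² + 4×86.6×55)]/2 = 38.2 m/s
Subgeostrophic (V < V_g = 55 m/s), as expected around a low.

38.2 m/s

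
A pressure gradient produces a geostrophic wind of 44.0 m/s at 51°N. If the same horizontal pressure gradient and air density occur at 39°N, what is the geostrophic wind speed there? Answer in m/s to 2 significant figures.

54 m/s

With the same pressure gradient and density, V_g ∝ 1/f ∝ 1/sin φ.
V₂ = V₁ · sin φ₁ / sin φ₂ = 44.0 × sin 51° / sin 39°
V₂ = 44.0 × 0.7771/0.6293 = 54 m/s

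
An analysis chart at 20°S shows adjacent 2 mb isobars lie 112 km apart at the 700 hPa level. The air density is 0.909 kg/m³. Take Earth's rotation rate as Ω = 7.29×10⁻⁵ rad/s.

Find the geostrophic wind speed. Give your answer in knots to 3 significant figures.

Coriolis parameter at 20°S:
f = 2Ω sin φ = 2 × 7.29×10⁻⁵ × sin 20° = 4.99×10⁻⁵ s⁻¹
Pressure gradient: |∂P/∂n| = 200 Pa / 112000 m = 1.79×10⁻³ Pa/m
Geostrophic balance (pressure-gradient force = Coriolis force):
V_g = (1/(fρ)) |∂P/∂n| = 1.79×10⁻³ / (4.99×10⁻⁵ × 0.909) = 39.4 m/s
Converting: 39.4 m/s × 1.944 = 76.6 knots

76.6 knots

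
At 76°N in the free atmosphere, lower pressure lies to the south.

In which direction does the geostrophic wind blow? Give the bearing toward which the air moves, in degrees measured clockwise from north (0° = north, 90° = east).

The pressure-gradient force points toward the south (bearing 180°).
Geostrophic balance: in the Northern Hemisphere the Coriolis force deflects motion to the right, so the geostrophic wind blows 90° to the right of the pressure-gradient force (low pressure on the left).
Rotating 180° by 90° clockwise gives 270° — the wind blows toward the west.

270°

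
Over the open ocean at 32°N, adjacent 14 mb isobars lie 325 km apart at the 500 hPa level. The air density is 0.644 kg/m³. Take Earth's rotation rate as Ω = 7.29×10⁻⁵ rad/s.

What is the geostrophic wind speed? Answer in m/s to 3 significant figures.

Coriolis parameter at 32°N:
f = 2Ω sin φ = 2 × 7.29×10⁻⁵ × sin 32° = 7.73×10⁻⁵ s⁻¹
Pressure gradient: |∂P/∂n| = 1400 Pa / 325000 m = 4.31×10⁻³ Pa/m
Geostrophic balance (pressure-gradient force = Coriolis force):
V_g = (1/(fρ)) |∂P/∂n| = 4.31×10⁻³ / (7.73×10⁻⁵ × 0.644) = 86.6 m/s

86.6 m/s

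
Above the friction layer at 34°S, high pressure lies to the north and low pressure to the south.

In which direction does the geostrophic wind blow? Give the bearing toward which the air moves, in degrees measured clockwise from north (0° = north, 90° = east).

090°

The pressure-gradient force points toward the south (bearing 180°).
Geostrophic balance: in the Southern Hemisphere the Coriolis force deflects motion to the left, so the geostrophic wind blows 90° to the left of the pressure-gradient force (low pressure on the right).
Rotating 180° by 90° counterclockwise gives 090° — the wind blows toward the east.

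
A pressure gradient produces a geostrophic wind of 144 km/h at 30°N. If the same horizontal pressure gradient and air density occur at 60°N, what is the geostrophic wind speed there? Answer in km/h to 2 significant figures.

83 km/h

With the same pressure gradient and density, V_g ∝ 1/f ∝ 1/sin φ.
V₂ = V₁ · sin φ₁ / sin φ₂ = 144 × sin 30° / sin 60°
V₂ = 144 × 0.5000/0.8660 = 83 km/h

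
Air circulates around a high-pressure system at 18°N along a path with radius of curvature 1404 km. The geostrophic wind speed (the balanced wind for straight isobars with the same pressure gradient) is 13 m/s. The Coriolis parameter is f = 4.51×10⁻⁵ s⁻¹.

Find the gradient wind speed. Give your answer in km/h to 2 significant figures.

66 km/h

Around a high, pressure-gradient force acts outward with centrifugal, so Coriolis balances both:
fV = (1/ρ)|∂P/∂n| + V²/R  →  V² − fR·V + fR·V_g = 0
With fR = 4.51×10⁻⁵ × 1404×10³ m = 63.3 m/s:
V = [fR − √((fR)² − 4 fR V_g)]/2 = [63.3 − √(63.3² − 4×63.3×13)]/2 = 18.3 m/s
Supergeostrophic (V > V_g = 13 m/s), as expected around a high.
Converting: 18.3 m/s × 3.6 = 66 km/h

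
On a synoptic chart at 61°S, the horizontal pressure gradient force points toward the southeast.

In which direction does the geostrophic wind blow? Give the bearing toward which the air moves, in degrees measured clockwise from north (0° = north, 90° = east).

The pressure-gradient force points toward the southeast (bearing 135°).
Geostrophic balance: in the Southern Hemisphere the Coriolis force deflects motion to the left, so the geostrophic wind blows 90° to the left of the pressure-gradient force (low pressure on the right).
Rotating 135° by 90° counterclockwise gives 045° — the wind blows toward the northeast.

045°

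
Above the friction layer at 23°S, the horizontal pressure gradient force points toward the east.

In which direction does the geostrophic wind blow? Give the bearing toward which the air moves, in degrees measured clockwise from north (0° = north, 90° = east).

000°

The pressure-gradient force points toward the east (bearing 090°).
Geostrophic balance: in the Southern Hemisphere the Coriolis force deflects motion to the left, so the geostrophic wind blows 90° to the left of the pressure-gradient force (low pressure on the right).
Rotating 090° by 90° counterclockwise gives 000° — the wind blows toward the north.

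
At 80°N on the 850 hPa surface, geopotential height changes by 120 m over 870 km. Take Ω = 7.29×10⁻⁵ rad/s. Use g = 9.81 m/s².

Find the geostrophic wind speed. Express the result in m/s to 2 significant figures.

Coriolis parameter at 80°N:
f = 2Ω sin φ = 2 × 7.29×10⁻⁵ × sin 80° = 1.44×10⁻⁴ s⁻¹
Height gradient: |∂Z/∂n| = 120 m / 870000 m = 1.38×10⁻⁴
On a pressure surface, geostrophic balance gives V_g = (g/f)|∂Z/∂n|:
V_g = 9.81 × 1.38×10⁻⁴ / 1.44×10⁻⁴ = 9.42 m/s

9.4 m/s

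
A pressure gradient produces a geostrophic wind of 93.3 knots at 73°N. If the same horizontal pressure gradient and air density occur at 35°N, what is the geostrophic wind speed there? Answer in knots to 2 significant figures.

With the same pressure gradient and density, V_g ∝ 1/f ∝ 1/sin φ.
V₂ = V₁ · sin φ₁ / sin φ₂ = 93.3 × sin 73° / sin 35°
V₂ = 93.3 × 0.9563/0.5736 = 160 knots

160 knots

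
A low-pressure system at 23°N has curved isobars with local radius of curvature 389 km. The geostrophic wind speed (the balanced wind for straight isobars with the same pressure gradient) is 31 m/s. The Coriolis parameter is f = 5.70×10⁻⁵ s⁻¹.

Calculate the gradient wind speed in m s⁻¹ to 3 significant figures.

Around a low, centrifugal force acts outward with Coriolis, so pressure-gradient force balances both:
(1/ρ)|∂P/∂n| = fV + V²/R  →  V² + fR·V − fR·V_g = 0
With fR = 5.70×10⁻⁵ × 389×10³ m = 22.2 m/s:
V = [−fR + √((fR)² + 4 fR V_g)]/2 = [−22.2 + √(22.2² + 4×22.2×31)]/2 = 17.4 m/s
Subgeostrophic (V < V_g = 31 m/s), as expected around a low.

17.4 m s⁻¹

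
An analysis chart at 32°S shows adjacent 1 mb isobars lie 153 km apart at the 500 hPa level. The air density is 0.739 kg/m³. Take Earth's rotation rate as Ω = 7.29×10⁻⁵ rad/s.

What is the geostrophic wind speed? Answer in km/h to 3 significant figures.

Coriolis parameter at 32°S:
f = 2Ω sin φ = 2 × 7.29×10⁻⁵ × sin 32° = 7.73×10⁻⁵ s⁻¹
Pressure gradient: |∂P/∂n| = 100 Pa / 153000 m = 6.54×10⁻⁴ Pa/m
Geostrophic balance (pressure-gradient force = Coriolis force):
V_g = (1/(fρ)) |∂P/∂n| = 6.54×10⁻⁴ / (7.73×10⁻⁵ × 0.739) = 11.4 m/s
Converting: 11.4 m/s × 3.6 = 41.2 km/h

41.2 km/h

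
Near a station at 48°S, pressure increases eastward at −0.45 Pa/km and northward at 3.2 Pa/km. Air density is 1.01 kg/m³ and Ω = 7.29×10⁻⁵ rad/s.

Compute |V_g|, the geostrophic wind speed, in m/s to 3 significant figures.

29.5 m/s

Coriolis parameter at 48°S:
f = 2Ω sin φ = 2 × 7.29×10⁻⁵ × sin 48° = 1.08×10⁻⁴ s⁻¹
In the Southern Hemisphere f is negative: f = −1.08×10⁻⁴ s⁻¹.
Component geostrophic relations (x east, y north):
u_g = −(1/(fρ)) ∂P/∂y,  v_g = (1/(fρ)) ∂P/∂x
u_g = −(3.2×10⁻³)/(−1.08×10⁻⁴ × 1.01) = 29.2 m/s;  v_g = (−0.45×10⁻³)/(−1.08×10⁻⁴ × 1.01) = 4.11 m/s
|V_g| = √(u_g² + v_g²) = 29.5 m/s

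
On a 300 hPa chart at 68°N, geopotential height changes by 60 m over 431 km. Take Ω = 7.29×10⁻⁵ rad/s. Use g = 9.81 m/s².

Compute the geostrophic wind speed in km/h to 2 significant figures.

36 km/h

Coriolis parameter at 68°N:
f = 2Ω sin φ = 2 × 7.29×10⁻⁵ × sin 68° = 1.35×10⁻⁴ s⁻¹
Height gradient: |∂Z/∂n| = 60 m / 431000 m = 1.39×10⁻⁴
On a pressure surface, geostrophic balance gives V_g = (g/f)|∂Z/∂n|:
V_g = 9.81 × 1.39×10⁻⁴ / 1.35×10⁻⁴ = 10.1 m/s
Converting: 10.1 m/s × 3.6 = 36 km/h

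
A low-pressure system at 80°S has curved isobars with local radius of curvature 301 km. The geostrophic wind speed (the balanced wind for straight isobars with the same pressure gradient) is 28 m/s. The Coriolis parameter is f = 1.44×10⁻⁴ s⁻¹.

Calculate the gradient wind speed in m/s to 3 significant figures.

19.4 m/s

Around a low, centrifugal force acts outward with Coriolis, so pressure-gradient force balances both:
(1/ρ)|∂P/∂n| = fV + V²/R  →  V² + fR·V − fR·V_g = 0
With fR = 1.44×10⁻⁴ × 301×10³ m = 43.3 m/s:
V = [−fR + √((fR)² + 4 fR V_g)]/2 = [−43.3 + √(43.3² + 4×43.3×28)]/2 = 19.4 m/s
Subgeostrophic (V < V_g = 28 m/s), as expected around a low.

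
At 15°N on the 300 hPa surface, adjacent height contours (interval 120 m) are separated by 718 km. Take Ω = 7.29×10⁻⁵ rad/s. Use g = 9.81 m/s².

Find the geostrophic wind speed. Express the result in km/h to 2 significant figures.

160 km/h

Coriolis parameter at 15°N:
f = 2Ω sin φ = 2 × 7.29×10⁻⁵ × sin 15° = 3.77×10⁻⁵ s⁻¹
Height gradient: |∂Z/∂n| = 120 m / 718000 m = 1.67×10⁻⁴
On a pressure surface, geostrophic balance gives V_g = (g/f)|∂Z/∂n|:
V_g = 9.81 × 1.67×10⁻⁴ / 3.77×10⁻⁵ = 43.4 m/s
Converting: 43.4 m/s × 3.6 = 160 km/h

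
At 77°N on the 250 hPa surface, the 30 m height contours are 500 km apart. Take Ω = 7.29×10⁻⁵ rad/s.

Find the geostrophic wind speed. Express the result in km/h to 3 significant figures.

14.9 km/h

Coriolis parameter at 77°N:
f = 2Ω sin φ = 2 × 7.29×10⁻⁵ × sin 77° = 1.42×10⁻⁴ s⁻¹
Height gradient: |∂Z/∂n| = 30 m / 500000 m = 6.00×10⁻⁵
On a pressure surface, geostrophic balance gives V_g = (g/f)|∂Z/∂n|:
V_g = 9.81 × 6.00×10⁻⁵ / 1.42×10⁻⁴ = 4.14 m/s
Converting: 4.14 m/s × 3.6 = 14.9 km/h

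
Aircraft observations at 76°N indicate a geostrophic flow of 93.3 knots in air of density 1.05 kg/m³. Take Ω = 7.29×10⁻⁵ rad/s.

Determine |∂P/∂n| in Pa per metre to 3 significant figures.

Coriolis parameter at 76°N:
f = 2Ω sin φ = 2 × 7.29×10⁻⁵ × sin 76° = 1.41×10⁻⁴ s⁻¹
Wind speed in SI: 93.3 knots = 48.0 m/s
Geostrophic balance rearranged: |∂P/∂n| = f ρ V_g
|∂P/∂n| = 1.41×10⁻⁴ × 1.05 × 48.0 = 7.13×10⁻³ Pa/m

7.13×10⁻³ Pa/m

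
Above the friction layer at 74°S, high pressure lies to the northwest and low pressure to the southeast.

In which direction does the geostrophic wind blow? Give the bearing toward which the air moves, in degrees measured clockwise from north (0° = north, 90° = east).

The pressure-gradient force points toward the southeast (bearing 135°).
Geostrophic balance: in the Southern Hemisphere the Coriolis force deflects motion to the left, so the geostrophic wind blows 90° to the left of the pressure-gradient force (low pressure on the right).
Rotating 135° by 90° counterclockwise gives 045° — the wind blows toward the northeast.

045°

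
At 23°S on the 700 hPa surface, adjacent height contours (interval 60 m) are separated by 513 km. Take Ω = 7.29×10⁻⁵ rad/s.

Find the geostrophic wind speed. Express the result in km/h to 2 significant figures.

73 km/h

Coriolis parameter at 23°S:
f = 2Ω sin φ = 2 × 7.29×10⁻⁵ × sin 23° = 5.70×10⁻⁵ s⁻¹
Height gradient: |∂Z/∂n| = 60 m / 513000 m = 1.17×10⁻⁴
On a pressure surface, geostrophic balance gives V_g = (g/f)|∂Z/∂n|:
V_g = 9.81 × 1.17×10⁻⁴ / 5.70×10⁻⁵ = 20.1 m/s
Converting: 20.1 m/s × 3.6 = 73 km/h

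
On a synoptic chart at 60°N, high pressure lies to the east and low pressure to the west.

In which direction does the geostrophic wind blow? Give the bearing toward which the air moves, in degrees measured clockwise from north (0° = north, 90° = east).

000°

The pressure-gradient force points toward the west (bearing 270°).
Geostrophic balance: in the Northern Hemisphere the Coriolis force deflects motion to the right, so the geostrophic wind blows 90° to the right of the pressure-gradient force (low pressure on the left).
Rotating 270° by 90° clockwise gives 000° — the wind blows toward the north.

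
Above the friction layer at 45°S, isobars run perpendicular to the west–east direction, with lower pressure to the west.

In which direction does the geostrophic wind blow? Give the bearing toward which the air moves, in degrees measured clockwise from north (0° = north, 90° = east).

The pressure-gradient force points toward the west (bearing 270°).
Geostrophic balance: in the Southern Hemisphere the Coriolis force deflects motion to the left, so the geostrophic wind blows 90° to the left of the pressure-gradient force (low pressure on the right).
Rotating 270° by 90° counterclockwise gives 180° — the wind blows toward the south.

180°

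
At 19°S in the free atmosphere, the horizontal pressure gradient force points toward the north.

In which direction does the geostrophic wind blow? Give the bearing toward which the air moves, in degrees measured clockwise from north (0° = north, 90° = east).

The pressure-gradient force points toward the north (bearing 000°).
Geostrophic balance: in the Southern Hemisphere the Coriolis force deflects motion to the left, so the geostrophic wind blows 90° to the left of the pressure-gradient force (low pressure on the right).
Rotating 000° by 90° counterclockwise gives 270° — the wind blows toward the west.

270°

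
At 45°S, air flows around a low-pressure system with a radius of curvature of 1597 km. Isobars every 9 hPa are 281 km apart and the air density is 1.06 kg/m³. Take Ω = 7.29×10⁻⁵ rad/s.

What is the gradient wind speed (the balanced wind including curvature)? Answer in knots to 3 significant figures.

49.4 knots

Coriolis parameter at 45°S:
f = 2Ω sin φ = 2 × 7.29×10⁻⁵ × sin 45° = 1.03×10⁻⁴ s⁻¹
Pressure gradient: |∂P/∂n| = 900 Pa / 281000 m = 3.20×10⁻³ Pa/m
Geostrophic speed: V_g = |∂P/∂n|/(fρ) = 3.20×10⁻³/(1.03×10⁻⁴ × 1.06) = 29.3 m/s
Around a low, centrifugal force acts outward with Coriolis, so pressure-gradient force balances both:
(1/ρ)|∂P/∂n| = fV + V²/R  →  V² + fR·V − fR·V_g = 0
With fR = 1.03×10⁻⁴ × 1597×10³ m = 165 m/s:
V = [−fR + √((fR)² + 4 fR V_g)]/2 = [−165 + √(165² + 4×165×29.3)]/2 = 25.4 m/s
Subgeostrophic (V < V_g = 29.3 m/s), as expected around a low.
Converting: 25.4 m/s × 1.944 = 49.4 knots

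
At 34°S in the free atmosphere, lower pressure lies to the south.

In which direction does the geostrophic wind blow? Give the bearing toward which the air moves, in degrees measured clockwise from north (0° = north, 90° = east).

The pressure-gradient force points toward the south (bearing 180°).
Geostrophic balance: in the Southern Hemisphere the Coriolis force deflects motion to the left, so the geostrophic wind blows 90° to the left of the pressure-gradient force (low pressure on the right).
Rotating 180° by 90° counterclockwise gives 090° — the wind blows toward the east.

090°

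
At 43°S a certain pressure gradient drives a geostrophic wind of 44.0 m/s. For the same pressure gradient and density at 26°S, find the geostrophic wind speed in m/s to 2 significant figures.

68 m/s

With the same pressure gradient and density, V_g ∝ 1/f ∝ 1/sin φ.
V₂ = V₁ · sin φ₁ / sin φ₂ = 44.0 × sin 43° / sin 26°
V₂ = 44.0 × 0.6820/0.4384 = 68 m/s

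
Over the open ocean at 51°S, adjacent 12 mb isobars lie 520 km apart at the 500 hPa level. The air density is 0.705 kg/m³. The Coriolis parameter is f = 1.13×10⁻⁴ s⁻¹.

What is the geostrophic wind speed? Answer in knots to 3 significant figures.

56.3 knots

Pressure gradient: |∂P/∂n| = 1200 Pa / 520000 m = 2.31×10⁻³ Pa/m
Geostrophic balance (pressure-gradient force = Coriolis force):
V_g = (1/(fρ)) |∂P/∂n| = 2.31×10⁻³ / (1.13×10⁻⁴ × 0.705) = 29.0 m/s
Converting: 29.0 m/s × 1.944 = 56.3 knots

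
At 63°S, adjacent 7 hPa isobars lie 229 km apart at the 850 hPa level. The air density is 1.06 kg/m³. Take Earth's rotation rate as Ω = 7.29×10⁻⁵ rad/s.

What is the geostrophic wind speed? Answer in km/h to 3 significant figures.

Coriolis parameter at 63°S:
f = 2Ω sin φ = 2 × 7.29×10⁻⁵ × sin 63° = 1.30×10⁻⁴ s⁻¹
Pressure gradient: |∂P/∂n| = 700 Pa / 229000 m = 3.06×10⁻³ Pa/m
Geostrophic balance (pressure-gradient force = Coriolis force):
V_g = (1/(fρ)) |∂P/∂n| = 3.06×10⁻³ / (1.30×10⁻⁴ × 1.06) = 22.2 m/s
Converting: 22.2 m/s × 3.6 = 79.9 km/h

79.9 km/h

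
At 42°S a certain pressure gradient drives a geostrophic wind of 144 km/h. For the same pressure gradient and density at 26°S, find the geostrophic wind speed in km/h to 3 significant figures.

With the same pressure gradient and density, V_g ∝ 1/f ∝ 1/sin φ.
V₂ = V₁ · sin φ₁ / sin φ₂ = 144 × sin 42° / sin 26°
V₂ = 144 × 0.6691/0.4384 = 220 km/h

220 km/h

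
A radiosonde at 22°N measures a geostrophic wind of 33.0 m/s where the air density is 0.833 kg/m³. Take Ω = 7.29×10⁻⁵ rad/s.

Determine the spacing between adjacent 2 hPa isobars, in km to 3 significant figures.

133 km

Coriolis parameter at 22°N:
f = 2Ω sin φ = 2 × 7.29×10⁻⁵ × sin 22° = 5.46×10⁻⁵ s⁻¹
Geostrophic balance rearranged: |∂P/∂n| = f ρ V_g
|∂P/∂n| = 5.46×10⁻⁵ × 0.833 × 33.0 = 1.50×10⁻³ Pa/m
Isobar spacing: Δn = ΔP/|∂P/∂n| = 200 Pa / 1.50×10⁻³ Pa/m = 133210 m ≈ 133 km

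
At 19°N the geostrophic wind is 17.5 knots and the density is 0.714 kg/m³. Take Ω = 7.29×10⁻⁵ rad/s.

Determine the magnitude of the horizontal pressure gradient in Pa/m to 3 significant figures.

3.05×10⁻⁴ Pa/m

Coriolis parameter at 19°N:
f = 2Ω sin φ = 2 × 7.29×10⁻⁵ × sin 19° = 4.75×10⁻⁵ s⁻¹
Wind speed in SI: 17.5 knots = 9.00 m/s
Geostrophic balance rearranged: |∂P/∂n| = f ρ V_g
|∂P/∂n| = 4.75×10⁻⁵ × 0.714 × 9.00 = 3.05×10⁻⁴ Pa/m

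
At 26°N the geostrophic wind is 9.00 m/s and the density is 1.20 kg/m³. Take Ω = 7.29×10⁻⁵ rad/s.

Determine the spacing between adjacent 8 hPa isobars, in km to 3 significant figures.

1160 km

Coriolis parameter at 26°N:
f = 2Ω sin φ = 2 × 7.29×10⁻⁵ × sin 26° = 6.39×10⁻⁵ s⁻¹
Geostrophic balance rearranged: |∂P/∂n| = f ρ V_g
|∂P/∂n| = 6.39×10⁻⁵ × 1.20 × 9.00 = 6.90×10⁻⁴ Pa/m
Isobar spacing: Δn = ΔP/|∂P/∂n| = 800 Pa / 6.90×10⁻⁴ Pa/m = 1158955 m ≈ 1160 km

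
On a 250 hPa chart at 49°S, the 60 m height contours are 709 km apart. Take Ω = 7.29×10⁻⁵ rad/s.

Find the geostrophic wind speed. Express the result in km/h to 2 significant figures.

Coriolis parameter at 49°S:
f = 2Ω sin φ = 2 × 7.29×10⁻⁵ × sin 49° = 1.10×10⁻⁴ s⁻¹
Height gradient: |∂Z/∂n| = 60 m / 709000 m = 8.46×10⁻⁵
On a pressure surface, geostrophic balance gives V_g = (g/f)|∂Z/∂n|:
V_g = 9.81 × 8.46×10⁻⁵ / 1.10×10⁻⁴ = 7.54 m/s
Converting: 7.54 m/s × 3.6 = 27 km/h

27 km/h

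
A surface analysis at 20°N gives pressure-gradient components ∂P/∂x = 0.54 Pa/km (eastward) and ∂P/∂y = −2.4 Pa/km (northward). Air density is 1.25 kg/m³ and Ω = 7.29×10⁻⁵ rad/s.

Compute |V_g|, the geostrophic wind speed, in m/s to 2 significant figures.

Coriolis parameter at 20°N:
f = 2Ω sin φ = 2 × 7.29×10⁻⁵ × sin 20° = 4.99×10⁻⁵ s⁻¹
Component geostrophic relations (x east, y north):
u_g = −(1/(fρ)) ∂P/∂y,  v_g = (1/(fρ)) ∂P/∂x
u_g = −(−2.4×10⁻³)/(4.99×10⁻⁵ × 1.25) = 38.5 m/s;  v_g = (0.54×10⁻³)/(4.99×10⁻⁵ × 1.25) = 8.66 m/s
|V_g| = √(u_g² + v_g²) = 39.5 m/s

39 m/s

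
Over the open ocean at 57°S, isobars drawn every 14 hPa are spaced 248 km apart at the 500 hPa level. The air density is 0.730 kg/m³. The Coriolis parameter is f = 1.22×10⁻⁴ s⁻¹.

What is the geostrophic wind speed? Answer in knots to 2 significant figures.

120 knots

Pressure gradient: |∂P/∂n| = 1400 Pa / 248000 m = 5.65×10⁻³ Pa/m
Geostrophic balance (pressure-gradient force = Coriolis force):
V_g = (1/(fρ)) |∂P/∂n| = 5.65×10⁻³ / (1.22×10⁻⁴ × 0.730) = 63.4 m/s
Converting: 63.4 m/s × 1.944 = 120 knots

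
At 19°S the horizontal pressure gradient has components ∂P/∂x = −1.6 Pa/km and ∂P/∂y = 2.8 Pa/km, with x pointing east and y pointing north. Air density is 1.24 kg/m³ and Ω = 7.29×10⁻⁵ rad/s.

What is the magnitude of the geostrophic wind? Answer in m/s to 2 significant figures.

Coriolis parameter at 19°S:
f = 2Ω sin φ = 2 × 7.29×10⁻⁵ × sin 19° = 4.75×10⁻⁵ s⁻¹
In the Southern Hemisphere f is negative: f = −4.75×10⁻⁵ s⁻¹.
Component geostrophic relations (x east, y north):
u_g = −(1/(fρ)) ∂P/∂y,  v_g = (1/(fρ)) ∂P/∂x
u_g = −(2.8×10⁻³)/(−4.75×10⁻⁵ × 1.24) = 47.6 m/s;  v_g = (−1.6×10⁻³)/(−4.75×10⁻⁵ × 1.24) = 27.2 m/s
|V_g| = √(u_g² + v_g²) = 54.8 m/s

55 m/s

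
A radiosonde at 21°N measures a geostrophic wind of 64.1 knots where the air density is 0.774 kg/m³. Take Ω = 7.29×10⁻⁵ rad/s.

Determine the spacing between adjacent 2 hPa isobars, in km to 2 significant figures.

150 km

Coriolis parameter at 21°N:
f = 2Ω sin φ = 2 × 7.29×10⁻⁵ × sin 21° = 5.23×10⁻⁵ s⁻¹
Wind speed in SI: 64.1 knots = 33.0 m/s
Geostrophic balance rearranged: |∂P/∂n| = f ρ V_g
|∂P/∂n| = 5.23×10⁻⁵ × 0.774 × 33.0 = 1.33×10⁻³ Pa/m
Isobar spacing: Δn = ΔP/|∂P/∂n| = 200 Pa / 1.33×10⁻³ Pa/m = 149971 m ≈ 150 km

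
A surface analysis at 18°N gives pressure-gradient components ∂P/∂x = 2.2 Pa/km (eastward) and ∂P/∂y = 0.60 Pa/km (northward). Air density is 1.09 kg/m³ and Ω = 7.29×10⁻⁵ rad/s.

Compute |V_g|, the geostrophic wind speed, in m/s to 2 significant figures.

Coriolis parameter at 18°N:
f = 2Ω sin φ = 2 × 7.29×10⁻⁵ × sin 18° = 4.51×10⁻⁵ s⁻¹
Component geostrophic relations (x east, y north):
u_g = −(1/(fρ)) ∂P/∂y,  v_g = (1/(fρ)) ∂P/∂x
u_g = −(0.60×10⁻³)/(4.51×10⁻⁵ × 1.09) = −12.2 m/s;  v_g = (2.2×10⁻³)/(4.51×10⁻⁵ × 1.09) = 44.8 m/s
|V_g| = √(u_g² + v_g²) = 46.4 m/s

46 m/s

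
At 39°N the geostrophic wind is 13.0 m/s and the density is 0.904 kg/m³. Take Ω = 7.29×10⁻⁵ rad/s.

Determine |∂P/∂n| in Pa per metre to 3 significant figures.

1.08×10⁻³ Pa/m

Coriolis parameter at 39°N:
f = 2Ω sin φ = 2 × 7.29×10⁻⁵ × sin 39° = 9.18×10⁻⁵ s⁻¹
Geostrophic balance rearranged: |∂P/∂n| = f ρ V_g
|∂P/∂n| = 9.18×10⁻⁵ × 0.904 × 13.0 = 1.08×10⁻³ Pa/m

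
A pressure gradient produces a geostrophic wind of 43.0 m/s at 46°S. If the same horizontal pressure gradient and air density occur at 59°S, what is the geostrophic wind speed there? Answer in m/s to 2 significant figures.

36 m/s

With the same pressure gradient and density, V_g ∝ 1/f ∝ 1/sin φ.
V₂ = V₁ · sin φ₁ / sin φ₂ = 43.0 × sin 46° / sin 59°
V₂ = 43.0 × 0.7193/0.8572 = 36 m/s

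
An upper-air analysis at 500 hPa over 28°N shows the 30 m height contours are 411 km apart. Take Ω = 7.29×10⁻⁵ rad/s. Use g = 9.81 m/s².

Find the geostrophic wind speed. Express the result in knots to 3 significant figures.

Coriolis parameter at 28°N:
f = 2Ω sin φ = 2 × 7.29×10⁻⁵ × sin 28° = 6.84×10⁻⁵ s⁻¹
Height gradient: |∂Z/∂n| = 30 m / 411000 m = 7.30×10⁻⁵
On a pressure surface, geostrophic balance gives V_g = (g/f)|∂Z/∂n|:
V_g = 9.81 × 7.30×10⁻⁵ / 6.84×10⁻⁵ = 10.5 m/s
Converting: 10.5 m/s × 1.944 = 20.3 knots

20.3 knots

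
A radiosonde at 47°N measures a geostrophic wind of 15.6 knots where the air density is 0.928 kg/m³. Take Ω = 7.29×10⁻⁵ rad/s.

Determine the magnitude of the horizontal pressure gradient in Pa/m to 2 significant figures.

Coriolis parameter at 47°N:
f = 2Ω sin φ = 2 × 7.29×10⁻⁵ × sin 47° = 1.07×10⁻⁴ s⁻¹
Wind speed in SI: 15.6 knots = 8.03 m/s
Geostrophic balance rearranged: |∂P/∂n| = f ρ V_g
|∂P/∂n| = 1.07×10⁻⁴ × 0.928 × 8.03 = 7.94×10⁻⁴ Pa/m

7.9×10⁻⁴ Pa/m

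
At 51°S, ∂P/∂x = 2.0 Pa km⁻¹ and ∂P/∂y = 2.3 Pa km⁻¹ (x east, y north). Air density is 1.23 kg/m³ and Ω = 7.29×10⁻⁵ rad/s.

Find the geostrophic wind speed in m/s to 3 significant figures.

Coriolis parameter at 51°S:
f = 2Ω sin φ = 2 × 7.29×10⁻⁵ × sin 51° = 1.13×10⁻⁴ s⁻¹
In the Southern Hemisphere f is negative: f = −1.13×10⁻⁴ s⁻¹.
Component geostrophic relations (x east, y north):
u_g = −(1/(fρ)) ∂P/∂y,  v_g = (1/(fρ)) ∂P/∂x
u_g = −(2.3×10⁻³)/(−1.13×10⁻⁴ × 1.23) = 16.5 m/s;  v_g = (2.0×10⁻³)/(−1.13×10⁻⁴ × 1.23) = −14.4 m/s
|V_g| = √(u_g² + v_g²) = 21.9 m/s

21.9 m/s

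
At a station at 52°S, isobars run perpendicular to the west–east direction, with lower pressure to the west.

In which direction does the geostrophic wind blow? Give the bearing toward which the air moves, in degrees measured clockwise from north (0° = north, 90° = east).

180°

The pressure-gradient force points toward the west (bearing 270°).
Geostrophic balance: in the Southern Hemisphere the Coriolis force deflects motion to the left, so the geostrophic wind blows 90° to the left of the pressure-gradient force (low pressure on the right).
Rotating 270° by 90° counterclockwise gives 180° — the wind blows toward the south.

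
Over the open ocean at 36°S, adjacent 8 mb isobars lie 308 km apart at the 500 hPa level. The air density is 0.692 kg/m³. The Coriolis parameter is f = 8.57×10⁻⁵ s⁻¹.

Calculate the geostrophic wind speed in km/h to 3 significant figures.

158 km/h

Pressure gradient: |∂P/∂n| = 800 Pa / 308000 m = 2.60×10⁻³ Pa/m
Geostrophic balance (pressure-gradient force = Coriolis force):
V_g = (1/(fρ)) |∂P/∂n| = 2.60×10⁻³ / (8.57×10⁻⁵ × 0.692) = 43.8 m/s
Converting: 43.8 m/s × 3.6 = 158 km/h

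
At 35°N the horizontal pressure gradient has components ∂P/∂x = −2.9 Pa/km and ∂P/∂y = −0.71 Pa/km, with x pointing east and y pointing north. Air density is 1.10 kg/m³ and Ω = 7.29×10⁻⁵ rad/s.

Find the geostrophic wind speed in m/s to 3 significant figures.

32.5 m/s

Coriolis parameter at 35°N:
f = 2Ω sin φ = 2 × 7.29×10⁻⁵ × sin 35° = 8.36×10⁻⁵ s⁻¹
Component geostrophic relations (x east, y north):
u_g = −(1/(fρ)) ∂P/∂y,  v_g = (1/(fρ)) ∂P/∂x
u_g = −(−0.71×10⁻³)/(8.36×10⁻⁵ × 1.10) = 7.72 m/s;  v_g = (−2.9×10⁻³)/(8.36×10⁻⁵ × 1.10) = −31.5 m/s
|V_g| = √(u_g² + v_g²) = 32.5 m/s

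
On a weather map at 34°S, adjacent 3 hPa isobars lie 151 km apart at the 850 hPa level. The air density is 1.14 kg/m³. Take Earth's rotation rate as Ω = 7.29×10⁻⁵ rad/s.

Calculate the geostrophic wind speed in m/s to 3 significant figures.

Coriolis parameter at 34°S:
f = 2Ω sin φ = 2 × 7.29×10⁻⁵ × sin 34° = 8.15×10⁻⁵ s⁻¹
Pressure gradient: |∂P/∂n| = 300 Pa / 151000 m = 1.99×10⁻³ Pa/m
Geostrophic balance (pressure-gradient force = Coriolis force):
V_g = (1/(fρ)) |∂P/∂n| = 1.99×10⁻³ / (8.15×10⁻⁵ × 1.14) = 21.4 m/s

21.4 m/s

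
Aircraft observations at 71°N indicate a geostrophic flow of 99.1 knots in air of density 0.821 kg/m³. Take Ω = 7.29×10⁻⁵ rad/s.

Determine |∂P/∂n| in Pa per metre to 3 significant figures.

5.77×10⁻³ Pa/m

Coriolis parameter at 71°N:
f = 2Ω sin φ = 2 × 7.29×10⁻⁵ × sin 71° = 1.38×10⁻⁴ s⁻¹
Wind speed in SI: 99.1 knots = 51.0 m/s
Geostrophic balance rearranged: |∂P/∂n| = f ρ V_g
|∂P/∂n| = 1.38×10⁻⁴ × 0.821 × 51.0 = 5.77×10⁻³ Pa/m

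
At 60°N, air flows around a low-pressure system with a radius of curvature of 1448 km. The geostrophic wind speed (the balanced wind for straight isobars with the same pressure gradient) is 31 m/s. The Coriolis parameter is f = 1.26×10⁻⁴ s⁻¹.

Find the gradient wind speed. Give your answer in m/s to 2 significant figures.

Around a low, centrifugal force acts outward with Coriolis, so pressure-gradient force balances both:
(1/ρ)|∂P/∂n| = fV + V²/R  →  V² + fR·V − fR·V_g = 0
With fR = 1.26×10⁻⁴ × 1448×10³ m = 182 m/s:
V = [−fR + √((fR)² + 4 fR V_g)]/2 = [−182 + √(182² + 4×182×31)]/2 = 27 m/s
Subgeostrophic (V < V_g = 31 m/s), as expected around a low.

27 m/s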